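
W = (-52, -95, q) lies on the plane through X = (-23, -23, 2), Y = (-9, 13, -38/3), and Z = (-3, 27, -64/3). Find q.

The plane through X, Y, Z has equation −(320/3)x + (100/3)y − 20z = 4940/3.
Substituting W: (-20)q + (2380) = 4940/3, so q = 110/3.

110/3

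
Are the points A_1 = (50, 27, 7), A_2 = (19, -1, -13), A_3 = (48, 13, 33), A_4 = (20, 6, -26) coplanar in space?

Yes

The four points are coplanar iff the 3×3 determinant with rows A_1A_2, A_1A_3, A_1A_4 is zero.
Rows: (-31, -28, -20), (-2, -14, 26), (-30, -21, -33).
Expanding along the first row: (-31)(1008) − (-28)(846) + (-20)(-378) = 0.
Zero determinant ⇒ coplanar.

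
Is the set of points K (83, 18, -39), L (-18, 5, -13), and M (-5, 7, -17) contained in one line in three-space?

KL = (-101, -13, 26), KM = (-88, -11, 22).
Comparing components 3 and 1: (26)(-88) − (-101)(22) = -66 ≠ 0, so KL and KM are not parallel and the points are not collinear.

No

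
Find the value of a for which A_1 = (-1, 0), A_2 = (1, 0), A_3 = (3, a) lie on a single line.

The three points are collinear iff det[A_1A_2; A_1A_3] = 0.
This determinant is linear in a: (2)a + (0) = 0, so a = 0.

0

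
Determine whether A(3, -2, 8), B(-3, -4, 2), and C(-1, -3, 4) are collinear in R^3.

AB = (-6, -2, -6), AC = (-4, -1, -4).
AB × AC = (2, 0, -2).
The cross product is nonzero, so the points do not lie on one line.

No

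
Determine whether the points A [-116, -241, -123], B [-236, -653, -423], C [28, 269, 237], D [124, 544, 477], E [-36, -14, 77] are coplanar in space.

Yes

The plane through A, B, C has normal n = AB × AC = (4680, 0, -1872) and equation n·P = -312624.
Checking the remaining points: n·D = -312624, n·E = -312624.
All equal -312624, so all 5 points lie in one plane.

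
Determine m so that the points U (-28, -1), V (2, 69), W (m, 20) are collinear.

-19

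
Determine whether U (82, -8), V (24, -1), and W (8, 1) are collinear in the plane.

UV = (-58, 7), UW = (-74, 9).
Twice the signed area of △UVW is (-58)(9) − (7)(-74) = -4.
The area is nonzero, so the three points are not collinear.

No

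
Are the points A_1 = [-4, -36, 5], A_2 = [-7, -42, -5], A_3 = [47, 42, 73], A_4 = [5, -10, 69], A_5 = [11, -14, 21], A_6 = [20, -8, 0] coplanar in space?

The plane through A_1, A_2, A_3 has normal n = A_1A_2 × A_1A_3 = (372, -306, 72) and equation n·P = 9888.
Checking the remaining points: n·A_4 = 9888, n·A_5 = 9888, n·A_6 = 9888.
All equal 9888, so all 6 points lie in one plane.

Yes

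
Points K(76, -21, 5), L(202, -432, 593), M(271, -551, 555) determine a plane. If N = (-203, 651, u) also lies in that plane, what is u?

A normal to the plane is n = KL × KM = (85590, 45360, 13365).
N lies in the plane iff n · KN = 0.
This gives (13365)u + (6535485) = 0, so u = -489.

-489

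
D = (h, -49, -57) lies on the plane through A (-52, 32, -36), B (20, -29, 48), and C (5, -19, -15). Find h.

35

The plane through A, B, C has equation 3003x + 3276y − 195z = -44304.
Substituting D: (3003)h + (-149409) = -44304, so h = 35.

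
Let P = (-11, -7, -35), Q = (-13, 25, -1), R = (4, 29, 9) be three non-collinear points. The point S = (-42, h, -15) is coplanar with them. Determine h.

A normal to the plane is n = PQ × PR = (184, 598, -552).
S lies in the plane iff n · PS = 0.
This gives (598)h + (-12558) = 0, so h = 21.

21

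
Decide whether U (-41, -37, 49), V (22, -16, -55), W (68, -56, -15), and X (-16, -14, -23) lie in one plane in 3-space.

The four points are coplanar iff the 3×3 determinant with rows UV, UW, UX is zero.
Rows: (63, 21, -104), (109, -19, -64), (25, 23, -72).
Expanding along the first row: (63)(2840) − (21)(-6248) + (-104)(2982) = 0.
Zero determinant ⇒ coplanar.

Yes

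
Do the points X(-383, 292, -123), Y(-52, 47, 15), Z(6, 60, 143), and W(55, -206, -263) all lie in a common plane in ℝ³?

Yes

With X as base: XY = (331, -245, 138), XZ = (389, -232, 266), XW = (438, -498, -140).
XZ × XW = (164948, 170968, -92106).
XY · (XZ × XW) = 0.
The scalar triple product vanishes, so the four points are coplanar.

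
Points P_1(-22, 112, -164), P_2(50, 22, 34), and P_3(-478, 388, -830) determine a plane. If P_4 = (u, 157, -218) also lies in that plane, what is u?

Coplanarity requires P_1P_2 · (P_1P_3 × P_1P_4) = 0.
P_1P_2 = (72, -90, 198), P_1P_3 = (-456, 276, -666); the triple product is linear in u with coefficient 5292 and constant term -645624.
Setting it to zero: u = 122.

122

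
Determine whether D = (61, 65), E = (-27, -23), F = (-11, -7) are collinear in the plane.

DE = (-88, -88), DF = (-72, -72).
Checking proportionality: DF = 9/11·DE, so the vectors are parallel and the points are collinear.

Yes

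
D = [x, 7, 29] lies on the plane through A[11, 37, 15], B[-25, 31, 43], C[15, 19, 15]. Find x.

Coplanarity requires AB · (AC × AD) = 0.
AB = (-36, -6, 28), AC = (4, -18, 0); the triple product is linear in x with coefficient 504 and constant term 504.
Setting it to zero: x = -1.

-1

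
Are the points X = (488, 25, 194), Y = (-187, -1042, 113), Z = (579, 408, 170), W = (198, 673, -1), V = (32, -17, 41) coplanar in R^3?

The plane through X, Y, Z has normal n = XY × XZ = (56631, -23571, -161428) and equation n·P = -4270379.
Checking the remaining points: n·W = -4488917, n·V = -4405649.
Since n·W = -4488917 ≠ -4270379, W is off the plane and the points are not all coplanar.

No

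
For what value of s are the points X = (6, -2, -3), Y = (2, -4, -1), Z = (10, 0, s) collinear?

Collinearity requires XY × XZ = 0; each component is linear in s.
The x-component gives (-2)s + (-10) = 0, so s = -5.
The remaining components then also vanish.

-5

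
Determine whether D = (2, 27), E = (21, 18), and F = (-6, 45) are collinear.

DE = (19, -9), DF = (-8, 18).
Twice the signed area of △DEF is (19)(18) − (-9)(-8) = 270.
The area is nonzero, so the three points are not collinear.

No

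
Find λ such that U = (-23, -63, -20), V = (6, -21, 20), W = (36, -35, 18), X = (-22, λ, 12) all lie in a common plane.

Normal to plane UVW: n = (476, 1258, -1666); plane equation n·P = -56882.
Requiring n·X = -56882: (1258)λ + (-30464) = -56882.
So λ = -21.

-21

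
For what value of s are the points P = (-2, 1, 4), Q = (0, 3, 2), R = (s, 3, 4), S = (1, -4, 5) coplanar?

-4

Normal to plane PQS: n = (-8, -8, -16); plane equation n·X = -56.
Requiring n·R = -56: (-8)s + (-88) = -56.
So s = -4.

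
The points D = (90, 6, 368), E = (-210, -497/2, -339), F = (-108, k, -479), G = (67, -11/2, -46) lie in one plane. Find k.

Normal to plane DEG: n = (194465/2, -107939, -4807/2); plane equation n·P = 7218803.
Requiring n·F = 7218803: (-107939)k + (-18699667/2) = 7218803.
So k = -307/2.

-307/2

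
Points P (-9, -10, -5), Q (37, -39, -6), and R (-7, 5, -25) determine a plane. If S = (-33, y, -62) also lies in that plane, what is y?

Coplanarity requires PQ · (PR × PS) = 0.
PQ = (46, -29, -1), PR = (2, 15, -20); the triple product is linear in y with coefficient 918 and constant term -47736.
Setting it to zero: y = 52.

52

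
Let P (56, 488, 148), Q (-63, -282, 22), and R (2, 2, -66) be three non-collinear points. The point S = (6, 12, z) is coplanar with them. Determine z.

Coplanarity requires PQ · (PR × PS) = 0.
PQ = (-119, -770, -126), PR = (-54, -486, -214); the triple product is linear in z with coefficient 16254 and constant term 1300320.
Setting it to zero: z = -80.

-80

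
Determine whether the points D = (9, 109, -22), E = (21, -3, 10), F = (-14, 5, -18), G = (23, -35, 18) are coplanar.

No

The four points are coplanar iff the 3×3 determinant with rows DE, DF, DG is zero.
Rows: (12, -112, 32), (-23, -104, 4), (14, -144, 40).
Expanding along the first row: (12)(-3584) − (-112)(-976) + (32)(4768) = 256.
Nonzero ⇒ not coplanar.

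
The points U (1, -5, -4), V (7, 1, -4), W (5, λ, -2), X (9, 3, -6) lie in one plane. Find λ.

Normal to plane UVX: n = (-12, 12, 0); plane equation n·P = -72.
Requiring n·W = -72: (12)λ + (-60) = -72.
So λ = -1.

-1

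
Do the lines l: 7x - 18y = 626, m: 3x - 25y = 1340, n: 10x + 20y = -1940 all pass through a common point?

Lines aᵢx + bᵢy = cᵢ with pairwise distinct directions are concurrent exactly when det[aᵢ bᵢ cᵢ] = 0.
Here the determinant is 0.
It vanishes, so the lines are concurrent at (-70, -62).

Yes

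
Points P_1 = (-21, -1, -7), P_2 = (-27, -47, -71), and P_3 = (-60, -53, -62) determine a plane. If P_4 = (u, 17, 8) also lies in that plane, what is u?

0

A normal to the plane is n = P_1P_2 × P_1P_3 = (-798, 2166, -1482).
P_4 lies in the plane iff n · P_1P_4 = 0.
This gives (-798)u + (0) = 0, so u = 0.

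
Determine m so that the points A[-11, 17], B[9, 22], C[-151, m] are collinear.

Collinearity: (C − A) must be parallel to (B − A) = (20, 5).
Cross-multiplying the components: (m − 17)·(20) = (-140)·(5).
Solving gives m = -18.

-18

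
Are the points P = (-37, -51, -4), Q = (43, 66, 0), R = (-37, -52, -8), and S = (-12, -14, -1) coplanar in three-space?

A normal to the plane through P, Q, R is n = PQ × PR = (-464, 320, -80).
The plane has equation n·X = 1168. For S: n·S = 1168.
Equal, so S lies in the plane and all four are coplanar.

Yes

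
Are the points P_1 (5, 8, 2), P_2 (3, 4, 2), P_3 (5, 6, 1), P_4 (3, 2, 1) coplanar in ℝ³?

Yes

A normal to the plane through P_1, P_2, P_3 is n = P_1P_2 × P_1P_3 = (4, -2, 4).
The plane has equation n·P = 12. For P_4: n·P_4 = 12.
Equal, so P_4 lies in the plane and all four are coplanar.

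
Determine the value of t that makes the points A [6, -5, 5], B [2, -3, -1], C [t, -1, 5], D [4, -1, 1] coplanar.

Normal to plane ABD: n = (16, -4, -12); plane equation n·P = 56.
Requiring n·C = 56: (16)t + (-56) = 56.
So t = 7.

7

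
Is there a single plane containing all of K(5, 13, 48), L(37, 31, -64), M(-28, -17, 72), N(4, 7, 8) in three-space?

Yes

A normal to the plane through K, L, M is n = KL × KM = (-2928, 2928, -366).
The plane has equation n·P = 5856. For N: n·N = 5856.
Equal, so N lies in the plane and all four are coplanar.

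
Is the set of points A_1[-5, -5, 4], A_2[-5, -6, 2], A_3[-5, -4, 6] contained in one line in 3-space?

A_1A_2 = (0, -1, -2), A_1A_3 = (0, 1, 2).
A_1A_2 × A_1A_3 = (0, 0, 0).
The cross product vanishes, so the three points are collinear.

Yes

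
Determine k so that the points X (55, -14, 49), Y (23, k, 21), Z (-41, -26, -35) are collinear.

Direction XZ = (-96, -12, -84). From the x-coordinate of Y, the parameter along the line is τ = (23 − 55)/(-96) = 1/3.
Then k = (-14) + 1/3·(-12) = -18.

-18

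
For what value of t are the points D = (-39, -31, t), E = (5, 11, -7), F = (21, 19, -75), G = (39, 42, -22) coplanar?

-5

The points are coplanar iff DE · (DF × DG) = 0.
Expanding, this is linear in t: (-224)t + (-1120) = 0.
So t = -5.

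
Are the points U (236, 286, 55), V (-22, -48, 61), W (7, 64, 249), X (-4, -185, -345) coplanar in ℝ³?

No

A normal to the plane through U, V, W is n = UV × UW = (-63464, 48678, -19210).
The plane has equation n·P = -2112146. For X: n·X = -2124124.
-2124124 ≠ -2112146, so X is off the plane.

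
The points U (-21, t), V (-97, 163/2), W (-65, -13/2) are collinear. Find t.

The three points are collinear iff det[UV; UW] = 0.
This determinant is linear in t: (32)t + (4080) = 0, so t = -255/2.

-255/2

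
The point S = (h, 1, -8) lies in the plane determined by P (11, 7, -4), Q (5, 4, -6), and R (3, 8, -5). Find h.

The plane through P, Q, R has equation 5x + 10y − 30z = 245.
Substituting S: (5)h + (250) = 245, so h = -1.

-1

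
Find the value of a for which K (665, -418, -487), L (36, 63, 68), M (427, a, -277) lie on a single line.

Collinearity requires KL × KM = 0; each component is linear in a.
The x-component gives (-555)a + (-130980) = 0, so a = -236.
The remaining components then also vanish.

-236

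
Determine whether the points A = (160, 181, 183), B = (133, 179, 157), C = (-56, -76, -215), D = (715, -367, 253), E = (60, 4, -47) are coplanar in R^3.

The plane through A, B, C has normal n = AB × AC = (-5886, -5130, 6507) and equation n·P = -679509.
Checking the remaining points: n·D = -679509, n·E = -679509.
All equal -679509, so all 5 points lie in one plane.

Yes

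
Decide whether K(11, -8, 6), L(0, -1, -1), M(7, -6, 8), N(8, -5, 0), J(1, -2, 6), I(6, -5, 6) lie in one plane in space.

No

The plane through K, L, M has normal n = KL × KM = (28, 50, 6) and equation n·P = -56.
Checking the remaining points: n·N = -26, n·J = -36, n·I = -46.
Since n·N = -26 ≠ -56, N is off the plane and the points are not all coplanar.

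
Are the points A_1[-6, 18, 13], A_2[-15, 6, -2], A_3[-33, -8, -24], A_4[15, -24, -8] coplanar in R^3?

A normal to the plane through A_1, A_2, A_3 is n = A_1A_2 × A_1A_3 = (54, 72, -90).
The plane has equation n·P = -198. For A_4: n·A_4 = -198.
Equal, so A_4 lies in the plane and all four are coplanar.

Yes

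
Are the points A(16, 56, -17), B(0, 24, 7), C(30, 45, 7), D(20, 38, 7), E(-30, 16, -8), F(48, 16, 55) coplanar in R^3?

Yes

The plane through A, B, C has normal n = AB × AC = (-504, 720, 624) and equation n·P = 21648.
Checking the remaining points: n·D = 21648, n·E = 21648, n·F = 21648.
All equal 21648, so all 6 points lie in one plane.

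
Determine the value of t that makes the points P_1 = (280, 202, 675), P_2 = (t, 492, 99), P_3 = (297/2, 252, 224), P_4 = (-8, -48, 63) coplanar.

190

Normal to plane P_1P_3P_4: n = (-143350, 49410, 47275); plane equation n·P = 1753445.
Requiring n·P_2 = 1753445: (-143350)t + (28989945) = 1753445.
So t = 190.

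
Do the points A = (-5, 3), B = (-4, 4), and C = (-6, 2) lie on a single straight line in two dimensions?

Yes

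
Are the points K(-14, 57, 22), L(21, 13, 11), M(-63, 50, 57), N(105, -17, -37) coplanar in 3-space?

With K as base: KL = (35, -44, -11), KM = (-49, -7, 35), KN = (119, -74, -59).
KM × KN = (3003, 1274, 4459).
KL · (KM × KN) = 0.
The scalar triple product vanishes, so the four points are coplanar.

Yes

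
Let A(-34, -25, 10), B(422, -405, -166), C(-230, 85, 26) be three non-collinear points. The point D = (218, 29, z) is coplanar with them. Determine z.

208

The plane through A, B, C has equation 13280x + 27200y − 24320z = -1374720.
Substituting D: (-24320)z + (3683840) = -1374720, so z = 208.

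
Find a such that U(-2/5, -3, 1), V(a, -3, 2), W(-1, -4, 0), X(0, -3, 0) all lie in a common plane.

-4/5

The points are coplanar iff UV · (UW × UX) = 0.
Expanding, this is linear in a: (1)a + (4/5) = 0.
So a = -4/5.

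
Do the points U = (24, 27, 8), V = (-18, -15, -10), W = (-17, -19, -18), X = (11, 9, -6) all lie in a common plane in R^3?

A normal to the plane through U, V, W is n = UV × UW = (264, -354, 210).
The plane has equation n·P = -1542. For X: n·X = -1542.
Equal, so X lies in the plane and all four are coplanar.

Yes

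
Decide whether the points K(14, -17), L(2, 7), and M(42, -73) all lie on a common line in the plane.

Yes

KL = (-12, 24), KM = (28, -56).
Twice the signed area of △KLM is (-12)(-56) − (24)(28) = 0.
The triangle is degenerate (zero area), so the points are collinear.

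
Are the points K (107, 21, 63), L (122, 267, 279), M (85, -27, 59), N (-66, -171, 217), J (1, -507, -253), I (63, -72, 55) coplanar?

The plane through K, L, M has normal n = KL × KM = (9384, -4692, 4692) and equation n·P = 1201152.
Checking the remaining points: n·N = 1201152, n·J = 1201152, n·I = 1187076.
Since n·I = 1187076 ≠ 1201152, I is off the plane and the points are not all coplanar.

No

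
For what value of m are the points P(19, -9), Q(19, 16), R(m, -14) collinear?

The three points are collinear iff det[PQ; PR] = 0.
This determinant is linear in m: (-25)m + (475) = 0, so m = 19.

19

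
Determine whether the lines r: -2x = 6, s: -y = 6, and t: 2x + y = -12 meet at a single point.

Lines aᵢx + bᵢy = cᵢ with pairwise distinct directions are concurrent exactly when det[aᵢ bᵢ cᵢ] = 0.
Here the determinant is 0.
It vanishes, so the lines are concurrent at (-3, -6).

Yes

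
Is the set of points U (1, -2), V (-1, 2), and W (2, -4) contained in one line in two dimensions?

UV = (-2, 4), UW = (1, -2).
det[UV; UW] = (-2)(-2) − (4)(1) = 0.
The determinant is zero, so the points are collinear.

Yes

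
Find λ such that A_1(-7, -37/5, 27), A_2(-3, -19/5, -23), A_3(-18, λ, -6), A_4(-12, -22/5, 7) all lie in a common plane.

-9/5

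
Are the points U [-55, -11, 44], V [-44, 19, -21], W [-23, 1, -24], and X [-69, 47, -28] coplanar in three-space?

The four points are coplanar iff the 3×3 determinant with rows UV, UW, UX is zero.
Rows: (11, 30, -65), (32, 12, -68), (-14, 58, -72).
Expanding along the first row: (11)(3080) − (30)(-3256) + (-65)(2024) = 0.
Zero determinant ⇒ coplanar.

Yes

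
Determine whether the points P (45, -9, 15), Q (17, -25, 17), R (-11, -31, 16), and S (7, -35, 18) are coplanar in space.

With P as base: PQ = (-28, -16, 2), PR = (-56, -22, 1), PS = (-38, -26, 3).
PR × PS = (-40, 130, 620).
PQ · (PR × PS) = 280.
Since 280 ≠ 0, the four points are not coplanar.

No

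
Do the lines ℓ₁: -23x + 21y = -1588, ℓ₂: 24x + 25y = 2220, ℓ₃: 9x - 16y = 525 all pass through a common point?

Intersecting ℓ₁ and ℓ₂: solving the 2×2 system gives (x, y) = (80, 12).
Substitute into ℓ₃: (9)(80) + (-16)(12) = 528.
But ℓ₃ requires 525 ≠ 528, so the three lines have no common point.

No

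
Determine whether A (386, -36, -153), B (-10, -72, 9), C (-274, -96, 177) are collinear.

No

AB = (-396, -36, 162), AC = (-660, -60, 330).
AB × AC = (-2160, 23760, 0).
The cross product is nonzero, so the points do not lie on one line.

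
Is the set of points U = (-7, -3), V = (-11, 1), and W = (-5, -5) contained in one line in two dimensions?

UV = (-4, 4), UW = (2, -2).
Checking proportionality: UW = -1/2·UV, so the vectors are parallel and the points are collinear.

Yes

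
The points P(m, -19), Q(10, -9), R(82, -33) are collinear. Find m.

40

The three points are collinear iff det[PQ; PR] = 0.
This determinant is linear in m: (24)m + (-960) = 0, so m = 40.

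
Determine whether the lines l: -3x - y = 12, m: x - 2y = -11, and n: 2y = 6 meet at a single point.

Yes

The three lines meet at one point iff the augmented coefficient matrix [aᵢ bᵢ cᵢ] has rank < 3, i.e. its determinant vanishes.
Here the determinant is 0.
It vanishes, so the lines are concurrent at (-5, 3).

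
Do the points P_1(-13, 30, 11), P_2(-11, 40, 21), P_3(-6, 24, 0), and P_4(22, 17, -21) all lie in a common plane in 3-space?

No

With P_1 as base: P_1P_2 = (2, 10, 10), P_1P_3 = (7, -6, -11), P_1P_4 = (35, -13, -32).
P_1P_3 × P_1P_4 = (49, -161, 119).
P_1P_2 · (P_1P_3 × P_1P_4) = -322.
Since -322 ≠ 0, the four points are not coplanar.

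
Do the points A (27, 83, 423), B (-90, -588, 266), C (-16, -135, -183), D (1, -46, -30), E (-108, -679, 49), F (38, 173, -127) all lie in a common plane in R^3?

The plane through A, B, C has normal n = AB × AC = (372400, -64151, -3347) and equation n·P = 3314486.
Checking the remaining points: n·D = 3423756, n·E = 3175326, n·F = 3478146.
Since n·D = 3423756 ≠ 3314486, D is off the plane and the points are not all coplanar.

No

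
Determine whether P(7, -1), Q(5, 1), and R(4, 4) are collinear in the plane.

No

PQ = (-2, 2), PR = (-3, 5).
Twice the signed area of △PQR is (-2)(5) − (2)(-3) = -4.
The area is nonzero, so the three points are not collinear.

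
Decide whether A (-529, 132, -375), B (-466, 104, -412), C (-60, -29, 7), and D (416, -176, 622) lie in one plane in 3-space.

Yes

With A as base: AB = (63, -28, -37), AC = (469, -161, 382), AD = (945, -308, 997).
AC × AD = (-42861, -106603, 7693).
AB · (AC × AD) = 0.
The scalar triple product vanishes, so the four points are coplanar.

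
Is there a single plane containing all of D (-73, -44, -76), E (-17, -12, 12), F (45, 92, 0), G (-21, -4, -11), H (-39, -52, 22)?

No

The plane through D, E, F has normal n = DE × DF = (-9536, 6128, 3840) and equation n·P = 134656.
Checking the remaining points: n·G = 133504, n·H = 137728.
Since n·G = 133504 ≠ 134656, G is off the plane and the points are not all coplanar.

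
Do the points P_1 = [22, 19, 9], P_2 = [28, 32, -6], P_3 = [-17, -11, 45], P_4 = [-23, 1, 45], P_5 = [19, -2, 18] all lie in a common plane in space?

The plane through P_1, P_2, P_3 has normal n = P_1P_2 × P_1P_3 = (18, 369, 327) and equation n·P = 10350.
Checking the remaining points: n·P_4 = 14670, n·P_5 = 5490.
Since n·P_4 = 14670 ≠ 10350, P_4 is off the plane and the points are not all coplanar.

No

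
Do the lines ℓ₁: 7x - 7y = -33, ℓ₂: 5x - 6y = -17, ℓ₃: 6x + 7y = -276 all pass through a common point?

The three lines meet at one point iff the augmented coefficient matrix [aᵢ bᵢ cᵢ] has rank < 3, i.e. its determinant vanishes.
Here the determinant is 1136.
Nonzero, so no common point exists.

No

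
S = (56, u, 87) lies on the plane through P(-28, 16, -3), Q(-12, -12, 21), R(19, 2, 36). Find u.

-53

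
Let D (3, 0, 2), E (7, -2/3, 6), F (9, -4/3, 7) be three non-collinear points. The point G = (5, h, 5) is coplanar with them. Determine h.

0

A normal to the plane is n = DE × DF = (2, 4, -4/3).
G lies in the plane iff n · DG = 0.
This gives (4)h + (0) = 0, so h = 0.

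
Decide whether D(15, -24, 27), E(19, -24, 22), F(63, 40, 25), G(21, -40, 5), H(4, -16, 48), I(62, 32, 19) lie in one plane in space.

Yes

The plane through D, E, F has normal n = DE × DF = (320, -232, 256) and equation n·P = 17280.
Checking the remaining points: n·G = 17280, n·H = 17280, n·I = 17280.
All equal 17280, so all 6 points lie in one plane.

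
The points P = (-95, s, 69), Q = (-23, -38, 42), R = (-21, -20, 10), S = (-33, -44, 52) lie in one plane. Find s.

-56

The points are coplanar iff PQ · (PR × PS) = 0.
Expanding, this is linear in s: (-300)s + (-16800) = 0.
So s = -56.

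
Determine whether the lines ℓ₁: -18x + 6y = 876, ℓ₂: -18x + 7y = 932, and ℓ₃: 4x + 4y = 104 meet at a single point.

Yes

The three lines meet at one point iff the augmented coefficient matrix [aᵢ bᵢ cᵢ] has rank < 3, i.e. its determinant vanishes.
Here the determinant is 0.
It vanishes, so the lines are concurrent at (-30, 56).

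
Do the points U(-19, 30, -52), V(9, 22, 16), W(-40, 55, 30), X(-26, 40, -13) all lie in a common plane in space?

With U as base: UV = (28, -8, 68), UW = (-21, 25, 82), UX = (-7, 10, 39).
UW × UX = (155, 245, -35).
UV · (UW × UX) = 0.
The scalar triple product vanishes, so the four points are coplanar.

Yes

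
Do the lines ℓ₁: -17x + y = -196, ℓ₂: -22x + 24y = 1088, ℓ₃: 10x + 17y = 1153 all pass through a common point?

No

Intersecting ℓ₁ and ℓ₂: solving the 2×2 system gives (x, y) = (2896/193, 11404/193).
Substitute into ℓ₃: (10)(2896/193) + (17)(11404/193) = 222828/193.
But ℓ₃ requires 1153 ≠ 222828/193, so the three lines have no common point.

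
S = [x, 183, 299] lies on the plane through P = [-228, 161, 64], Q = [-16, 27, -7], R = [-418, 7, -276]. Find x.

112

A normal to the plane is n = PQ × PR = (34626, 85570, -58108).
S lies in the plane iff n · PS = 0.
This gives (34626)x + (-3878112) = 0, so x = 112.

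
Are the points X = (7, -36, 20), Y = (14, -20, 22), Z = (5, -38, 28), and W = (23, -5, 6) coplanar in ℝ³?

Yes

The four points are coplanar iff the 3×3 determinant with rows XY, XZ, XW is zero.
Rows: (7, 16, 2), (-2, -2, 8), (16, 31, -14).
Expanding along the first row: (7)(-220) − (16)(-100) + (2)(-30) = 0.
Zero determinant ⇒ coplanar.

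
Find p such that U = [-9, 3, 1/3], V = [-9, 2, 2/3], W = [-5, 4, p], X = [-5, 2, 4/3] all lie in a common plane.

Normal to plane UVX: n = (-2/3, 4/3, 4); plane equation n·P = 34/3.
Requiring n·W = 34/3: (4)p + (26/3) = 34/3.
So p = 2/3.

2/3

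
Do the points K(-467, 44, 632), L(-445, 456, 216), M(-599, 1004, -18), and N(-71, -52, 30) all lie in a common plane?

The four points are coplanar iff the 3×3 determinant with rows KL, KM, KN is zero.
Rows: (22, 412, -416), (-132, 960, -650), (396, -96, -602).
Expanding along the first row: (22)(-640320) − (412)(336864) + (-416)(-367488) = 0.
Zero determinant ⇒ coplanar.

Yes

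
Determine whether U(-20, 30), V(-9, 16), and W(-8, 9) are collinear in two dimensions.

UV = (11, -14), UW = (12, -21).
If collinear, UW would be a scalar multiple of UV. But (11)·(-21) ≠ (-14)·(12) (difference -63), so they are not parallel; the points are not collinear.

No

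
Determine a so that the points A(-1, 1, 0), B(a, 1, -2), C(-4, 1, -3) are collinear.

-3

Collinearity requires AB × AC = 0; each component is linear in a.
The y-component gives (3)a + (9) = 0, so a = -3.
The remaining components then also vanish.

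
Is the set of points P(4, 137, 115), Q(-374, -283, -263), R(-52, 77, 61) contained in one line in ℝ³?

No

PQ = (-378, -420, -378), PR = (-56, -60, -54).
Comparing components 3 and 1: (-378)(-56) − (-378)(-54) = 756 ≠ 0, so PQ and PR are not parallel and the points are not collinear.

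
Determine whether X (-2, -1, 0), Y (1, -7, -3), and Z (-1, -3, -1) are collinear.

Yes

XY = (3, -6, -3), XZ = (1, -2, -1).
XY × XZ = (0, 0, 0).
The cross product vanishes, so the three points are collinear.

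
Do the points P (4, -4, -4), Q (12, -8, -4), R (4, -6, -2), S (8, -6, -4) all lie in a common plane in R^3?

With P as base: PQ = (8, -4, 0), PR = (0, -2, 2), PS = (4, -2, 0).
PR × PS = (4, 8, 8).
PQ · (PR × PS) = 0.
The scalar triple product vanishes, so the four points are coplanar.

Yes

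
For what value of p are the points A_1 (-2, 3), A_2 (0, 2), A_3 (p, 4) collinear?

-4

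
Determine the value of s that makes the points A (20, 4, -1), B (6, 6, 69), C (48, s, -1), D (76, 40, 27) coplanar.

Normal to plane ABD: n = (-2464, 4312, -616); plane equation n·P = -31416.
Requiring n·C = -31416: (4312)s + (-117656) = -31416.
So s = 20.

20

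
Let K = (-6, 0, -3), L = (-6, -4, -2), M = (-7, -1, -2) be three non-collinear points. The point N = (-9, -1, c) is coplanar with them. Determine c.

-1/2

A normal to the plane is n = KL × KM = (-3, -1, -4).
N lies in the plane iff n · KN = 0.
This gives (-4)c + (-2) = 0, so c = -1/2.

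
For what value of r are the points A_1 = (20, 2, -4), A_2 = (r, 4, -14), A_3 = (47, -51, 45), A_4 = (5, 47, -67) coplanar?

22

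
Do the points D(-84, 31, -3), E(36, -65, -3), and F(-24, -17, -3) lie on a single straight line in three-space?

DE = (120, -96, 0), DF = (60, -48, 0).
DE × DF = (0, 0, 0).
The cross product vanishes, so the three points are collinear.

Yes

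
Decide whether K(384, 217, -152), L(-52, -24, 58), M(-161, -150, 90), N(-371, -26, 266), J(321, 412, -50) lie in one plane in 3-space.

Yes

The plane through K, L, M has normal n = KL × KM = (18748, -8938, 28667) and equation n·P = 902302.
Checking the remaining points: n·N = 902302, n·J = 902302.
All equal 902302, so all 5 points lie in one plane.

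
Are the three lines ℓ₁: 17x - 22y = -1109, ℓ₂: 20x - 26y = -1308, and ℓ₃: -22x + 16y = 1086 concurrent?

Yes

Intersecting ℓ₁ and ℓ₂: solving the 2×2 system gives (x, y) = (-29, 28).
Substitute into ℓ₃: (-22)(-29) + (16)(28) = 1086.
This equals 1086, so (-29, 28) lies on all three lines and they are concurrent.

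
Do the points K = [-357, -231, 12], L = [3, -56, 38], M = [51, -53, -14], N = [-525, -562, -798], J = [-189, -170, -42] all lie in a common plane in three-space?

No

The plane through K, L, M has normal n = KL × KM = (-9178, 19968, -7320) and equation n·P = -1423902.
Checking the remaining points: n·N = -562206, n·J = -1352478.
Since n·N = -562206 ≠ -1423902, N is off the plane and the points are not all coplanar.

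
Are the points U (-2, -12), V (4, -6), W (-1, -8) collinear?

UV = (6, 6), UW = (1, 4).
det[UV; UW] = (6)(4) − (6)(1) = 18.
The determinant is nonzero, so they are not collinear.

No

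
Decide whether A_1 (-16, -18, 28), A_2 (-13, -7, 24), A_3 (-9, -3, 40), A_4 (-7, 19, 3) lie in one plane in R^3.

The four points are coplanar iff the 3×3 determinant with rows A_1A_2, A_1A_3, A_1A_4 is zero.
Rows: (3, 11, -4), (7, 15, 12), (9, 37, -25).
Expanding along the first row: (3)(-819) − (11)(-283) + (-4)(124) = 160.
Nonzero ⇒ not coplanar.

No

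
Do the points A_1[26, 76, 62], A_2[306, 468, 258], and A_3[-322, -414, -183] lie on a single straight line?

No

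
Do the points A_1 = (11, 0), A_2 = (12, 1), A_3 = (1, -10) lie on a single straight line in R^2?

A_1A_2 = (1, 1), A_1A_3 = (-10, -10).
Twice the signed area of △A_1A_2A_3 is (1)(-10) − (1)(-10) = 0.
The triangle is degenerate (zero area), so the points are collinear.

Yes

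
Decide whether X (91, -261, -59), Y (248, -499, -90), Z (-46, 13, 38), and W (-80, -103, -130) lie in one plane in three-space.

No

A normal to the plane through X, Y, Z is n = XY × XZ = (-14592, -10982, 10412).
The plane has equation n·P = 924122. For W: n·W = 944946.
944946 ≠ 924122, so W is off the plane.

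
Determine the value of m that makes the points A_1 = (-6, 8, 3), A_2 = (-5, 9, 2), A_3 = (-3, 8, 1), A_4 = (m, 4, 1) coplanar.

-1

The points are coplanar iff A_1A_2 · (A_1A_3 × A_1A_4) = 0.
Expanding, this is linear in m: (-2)m + (-2) = 0.
So m = -1.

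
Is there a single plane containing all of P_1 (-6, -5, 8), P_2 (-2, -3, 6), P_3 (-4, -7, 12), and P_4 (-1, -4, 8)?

With P_1 as base: P_1P_2 = (4, 2, -2), P_1P_3 = (2, -2, 4), P_1P_4 = (5, 1, 0).
P_1P_3 × P_1P_4 = (-4, 20, 12).
P_1P_2 · (P_1P_3 × P_1P_4) = 0.
The scalar triple product vanishes, so the four points are coplanar.

Yes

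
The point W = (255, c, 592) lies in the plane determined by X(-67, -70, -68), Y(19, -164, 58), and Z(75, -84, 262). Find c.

A normal to the plane is n = XY × XZ = (-29256, -10488, 12144).
W lies in the plane iff n · XW = 0.
This gives (-10488)c + (-2139552) = 0, so c = -204.

-204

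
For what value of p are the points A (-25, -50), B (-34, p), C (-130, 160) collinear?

-32

The three points are collinear iff det[AB; AC] = 0.
This determinant is linear in p: (105)p + (3360) = 0, so p = -32.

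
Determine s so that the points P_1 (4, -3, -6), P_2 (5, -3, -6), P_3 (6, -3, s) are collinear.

Direction P_1P_2 = (1, 0, 0). From the x-coordinate of P_3, the parameter along the line is τ = (6 − 4)/1 = 2.
Then s = (-6) + 2·(0) = -6.

-6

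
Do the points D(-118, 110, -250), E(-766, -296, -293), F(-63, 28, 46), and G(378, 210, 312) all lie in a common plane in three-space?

A normal to the plane through D, E, F is n = DE × DF = (-123702, 189443, 75466).
The plane has equation n·P = 16569066. For G: n·G = 16569066.
Equal, so G lies in the plane and all four are coplanar.

Yes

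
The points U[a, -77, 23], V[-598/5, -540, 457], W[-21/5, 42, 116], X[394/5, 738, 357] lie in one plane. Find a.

Coplanarity ⇔ det[UV; UW; UX] = 0.
Expanding, this is linear in a: (-377598)a + (-5286372) = 0.
So a = -14.

-14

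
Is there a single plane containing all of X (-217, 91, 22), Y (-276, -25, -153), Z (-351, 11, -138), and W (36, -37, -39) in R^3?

The four points are coplanar iff the 3×3 determinant with rows XY, XZ, XW is zero.
Rows: (-59, -116, -175), (-134, -80, -160), (253, -128, -61).
Expanding along the first row: (-59)(-15600) − (-116)(48654) + (-175)(37392) = 20664.
Nonzero ⇒ not coplanar.

No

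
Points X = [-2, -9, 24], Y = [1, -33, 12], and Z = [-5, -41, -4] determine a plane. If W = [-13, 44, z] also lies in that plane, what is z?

The plane through X, Y, Z has equation 288x + 120y − 168z = -5688.
Substituting W: (-168)z + (1536) = -5688, so z = 43.

43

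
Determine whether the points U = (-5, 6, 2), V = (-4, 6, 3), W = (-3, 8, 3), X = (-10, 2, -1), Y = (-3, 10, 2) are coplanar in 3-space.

The plane through U, V, W has normal n = UV × UW = (-2, 1, 2) and equation n·P = 20.
Checking the remaining points: n·X = 20, n·Y = 20.
All equal 20, so all 5 points lie in one plane.

Yes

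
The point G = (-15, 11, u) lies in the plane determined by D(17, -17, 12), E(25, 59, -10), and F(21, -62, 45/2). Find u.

14

Coplanarity requires DE · (DF × DG) = 0.
DE = (8, 76, -22), DF = (4, -45, 21/2); the triple product is linear in u with coefficient -664 and constant term 9296.
Setting it to zero: u = 14.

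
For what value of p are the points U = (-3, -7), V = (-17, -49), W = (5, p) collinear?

The three points are collinear iff det[UV; UW] = 0.
This determinant is linear in p: (-14)p + (238) = 0, so p = 17.

17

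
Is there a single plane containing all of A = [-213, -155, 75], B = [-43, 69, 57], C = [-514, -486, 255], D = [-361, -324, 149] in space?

No

The four points are coplanar iff the 3×3 determinant with rows AB, AC, AD is zero.
Rows: (170, 224, -18), (-301, -331, 180), (-148, -169, 74).
Expanding along the first row: (170)(5926) − (224)(4366) + (-18)(1881) = -4422.
Nonzero ⇒ not coplanar.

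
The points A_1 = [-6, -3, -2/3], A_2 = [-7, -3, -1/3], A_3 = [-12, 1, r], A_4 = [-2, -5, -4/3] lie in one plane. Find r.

0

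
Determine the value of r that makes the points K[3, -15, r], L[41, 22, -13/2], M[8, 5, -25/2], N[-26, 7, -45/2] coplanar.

-10

The points are coplanar iff KL · (KM × KN) = 0.
Expanding, this is linear in r: (644)r + (6440) = 0.
So r = -10.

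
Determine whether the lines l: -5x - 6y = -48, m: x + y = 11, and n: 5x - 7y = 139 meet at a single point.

Yes

The three lines meet at one point iff the augmented coefficient matrix [aᵢ bᵢ cᵢ] has rank < 3, i.e. its determinant vanishes.
Here the determinant is 0.
It vanishes, so the lines are concurrent at (18, -7).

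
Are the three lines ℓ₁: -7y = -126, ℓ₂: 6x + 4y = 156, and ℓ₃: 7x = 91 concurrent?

No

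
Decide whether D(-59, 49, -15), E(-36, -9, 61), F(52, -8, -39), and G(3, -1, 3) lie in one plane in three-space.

No

The four points are coplanar iff the 3×3 determinant with rows DE, DF, DG is zero.
Rows: (23, -58, 76), (111, -57, -24), (62, -50, 18).
Expanding along the first row: (23)(-2226) − (-58)(3486) + (76)(-2016) = -2226.
Nonzero ⇒ not coplanar.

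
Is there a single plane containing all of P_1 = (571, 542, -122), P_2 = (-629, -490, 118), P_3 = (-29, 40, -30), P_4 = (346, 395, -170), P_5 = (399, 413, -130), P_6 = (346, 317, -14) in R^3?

No

The plane through P_1, P_2, P_3 has normal n = P_1P_2 × P_1P_3 = (25536, -33600, -16800) and equation n·P = -1580544.
Checking the remaining points: n·P_4 = -1580544, n·P_5 = -1503936, n·P_6 = -1580544.
Since n·P_5 = -1503936 ≠ -1580544, P_5 is off the plane and the points are not all coplanar.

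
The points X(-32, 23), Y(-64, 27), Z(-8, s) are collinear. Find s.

20

Collinearity: (Z − X) must be parallel to (Y − X) = (-32, 4).
Cross-multiplying the components: (s − 23)·(-32) = (24)·(4).
Solving gives s = 20.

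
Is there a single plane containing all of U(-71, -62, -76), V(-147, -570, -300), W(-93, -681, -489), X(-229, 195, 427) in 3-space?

Yes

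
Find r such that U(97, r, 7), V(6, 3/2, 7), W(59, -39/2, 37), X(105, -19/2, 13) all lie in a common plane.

The points are coplanar iff UV · (UW × UX) = 0.
Expanding, this is linear in r: (-2652)r + (-14586) = 0.
So r = -11/2.

-11/2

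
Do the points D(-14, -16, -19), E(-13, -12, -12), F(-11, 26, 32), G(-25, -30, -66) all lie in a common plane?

Yes

A normal to the plane through D, E, F is n = DE × DF = (-90, -30, 30).
The plane has equation n·P = 1170. For G: n·G = 1170.
Equal, so G lies in the plane and all four are coplanar.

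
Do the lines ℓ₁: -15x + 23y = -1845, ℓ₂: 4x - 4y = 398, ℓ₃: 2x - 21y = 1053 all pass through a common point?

No

Lines aᵢx + bᵢy = cᵢ with pairwise distinct directions are concurrent exactly when det[aᵢ bᵢ cᵢ] = 0.
Here the determinant is -538.
Nonzero, so no common point exists.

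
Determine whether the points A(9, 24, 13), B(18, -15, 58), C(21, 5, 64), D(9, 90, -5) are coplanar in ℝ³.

Yes

A normal to the plane through A, B, C is n = AB × AC = (-1134, 81, 297).
The plane has equation n·P = -4401. For D: n·D = -4401.
Equal, so D lies in the plane and all four are coplanar.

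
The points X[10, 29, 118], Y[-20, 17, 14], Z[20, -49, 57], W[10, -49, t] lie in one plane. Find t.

The points are coplanar iff XY · (XZ × XW) = 0.
Expanding, this is linear in t: (2460)t + (-66420) = 0.
So t = 27.

27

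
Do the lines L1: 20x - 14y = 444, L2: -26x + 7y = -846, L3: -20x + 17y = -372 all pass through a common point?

Yes

Intersecting L1 and L2: solving the 2×2 system gives (x, y) = (39, 24).
Substitute into L3: (-20)(39) + (17)(24) = -372.
This equals -372, so (39, 24) lies on all three lines and they are concurrent.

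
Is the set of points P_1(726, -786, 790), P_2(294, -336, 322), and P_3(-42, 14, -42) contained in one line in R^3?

Yes

P_1P_2 = (-432, 450, -468), P_1P_3 = (-768, 800, -832).
Each component of P_1P_3 is 16/9 times the corresponding component of P_1P_2, so P_1P_3 = 16/9·P_1P_2 and the points are collinear.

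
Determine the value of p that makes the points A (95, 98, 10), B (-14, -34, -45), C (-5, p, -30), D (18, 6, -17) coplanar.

Coplanarity ⇔ det[AB; AC; AD] = 0.
Expanding, this is linear in p: (-1292)p + (-28424) = 0.
So p = -22.

-22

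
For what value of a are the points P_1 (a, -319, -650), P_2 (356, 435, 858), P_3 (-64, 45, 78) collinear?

-456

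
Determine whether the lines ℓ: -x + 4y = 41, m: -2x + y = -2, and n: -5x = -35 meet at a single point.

Intersecting ℓ and m: solving the 2×2 system gives (x, y) = (7, 12).
Substitute into n: (-5)(7) + (0)(12) = -35.
This equals -35, so (7, 12) lies on all three lines and they are concurrent.

Yes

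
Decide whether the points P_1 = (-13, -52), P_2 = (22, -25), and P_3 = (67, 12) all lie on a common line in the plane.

No

P_1P_2 = (35, 27), P_1P_3 = (80, 64).
If collinear, P_1P_3 would be a scalar multiple of P_1P_2. But (35)·(64) ≠ (27)·(80) (difference 80), so they are not parallel; the points are not collinear.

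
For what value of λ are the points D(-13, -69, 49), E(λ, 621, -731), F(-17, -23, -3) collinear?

-73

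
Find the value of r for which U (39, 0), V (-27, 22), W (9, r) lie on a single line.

Collinearity: (W − U) must be parallel to (V − U) = (-66, 22).
Cross-multiplying the components: (r − 0)·(-66) = (-30)·(22).
Solving gives r = 10.

10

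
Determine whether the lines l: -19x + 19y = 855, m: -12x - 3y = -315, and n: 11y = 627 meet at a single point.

The three lines meet at one point iff the augmented coefficient matrix [aᵢ bᵢ cᵢ] has rank < 3, i.e. its determinant vanishes.
Here the determinant is 0.
It vanishes, so the lines are concurrent at (12, 57).

Yes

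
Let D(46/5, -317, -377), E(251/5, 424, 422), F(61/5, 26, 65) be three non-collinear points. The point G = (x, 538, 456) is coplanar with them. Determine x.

The plane through D, E, F has equation 53465x − 15725y + 11840z = 1013023.
Substituting G: (53465)x + (-3061010) = 1013023, so x = 381/5.

381/5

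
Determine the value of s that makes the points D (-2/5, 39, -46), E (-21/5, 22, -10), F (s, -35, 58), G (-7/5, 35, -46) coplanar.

The points are coplanar iff DE · (DF × DG) = 0.
Expanding, this is linear in s: (-144)s + (-12672/5) = 0.
So s = -88/5.

-88/5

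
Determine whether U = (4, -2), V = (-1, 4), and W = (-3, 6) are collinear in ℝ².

No

UV = (-5, 6), UW = (-7, 8).
det[UV; UW] = (-5)(8) − (6)(-7) = 2.
The determinant is nonzero, so they are not collinear.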